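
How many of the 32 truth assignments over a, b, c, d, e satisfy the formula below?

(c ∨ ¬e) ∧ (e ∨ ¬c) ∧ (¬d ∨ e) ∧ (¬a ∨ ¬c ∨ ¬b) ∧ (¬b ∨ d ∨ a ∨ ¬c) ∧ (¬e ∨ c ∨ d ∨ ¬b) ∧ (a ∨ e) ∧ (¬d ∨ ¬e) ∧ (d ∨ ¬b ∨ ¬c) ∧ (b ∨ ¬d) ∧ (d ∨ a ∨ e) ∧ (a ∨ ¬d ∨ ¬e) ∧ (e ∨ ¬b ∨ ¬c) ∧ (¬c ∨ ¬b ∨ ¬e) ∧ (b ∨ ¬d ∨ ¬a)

There are 2^5 = 32 truth assignments over (a, b, c, d, e).
Split on a. With a = True, the clauses containing a are satisfied and ¬a drops from the rest; 3 of the 2^4 = 16 assignments to the other variables satisfy what remains.
With a = False, by the same count on the reduced clause set, 1 assignment works.
(One model: a=F, b=F, c=T, d=F, e=T.)
Total: 3 + 1 = 4.

4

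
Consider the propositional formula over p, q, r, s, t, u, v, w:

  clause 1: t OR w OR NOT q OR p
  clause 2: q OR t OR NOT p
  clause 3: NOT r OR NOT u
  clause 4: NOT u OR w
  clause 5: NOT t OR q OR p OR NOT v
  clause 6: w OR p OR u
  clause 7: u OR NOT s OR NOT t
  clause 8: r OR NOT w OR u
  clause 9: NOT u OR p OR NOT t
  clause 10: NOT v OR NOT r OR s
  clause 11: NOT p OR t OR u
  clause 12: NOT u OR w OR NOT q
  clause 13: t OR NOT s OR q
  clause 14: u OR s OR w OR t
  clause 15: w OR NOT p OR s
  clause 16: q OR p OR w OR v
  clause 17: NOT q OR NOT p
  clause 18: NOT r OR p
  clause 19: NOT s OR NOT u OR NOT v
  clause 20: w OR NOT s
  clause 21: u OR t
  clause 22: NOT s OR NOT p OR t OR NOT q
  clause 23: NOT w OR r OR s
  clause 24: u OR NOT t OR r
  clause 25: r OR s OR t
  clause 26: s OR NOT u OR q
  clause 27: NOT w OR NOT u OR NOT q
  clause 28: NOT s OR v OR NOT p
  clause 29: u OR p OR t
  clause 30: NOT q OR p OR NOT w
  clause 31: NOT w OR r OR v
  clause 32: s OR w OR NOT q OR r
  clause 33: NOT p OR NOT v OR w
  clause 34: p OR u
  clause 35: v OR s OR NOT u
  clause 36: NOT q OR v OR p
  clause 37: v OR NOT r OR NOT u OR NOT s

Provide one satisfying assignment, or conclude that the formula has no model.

p ↦ true,  q ↦ false,  r ↦ true,  s ↦ false,  t ↦ true,  u ↦ false,  v ↦ false,  w ↦ true

Case r = true:
The clause (NOT u) is unit, so u = false.
The clause (p) is unit, so p = true.
The clause (t) is unit, so t = true.
The clause (NOT s) is unit, so s = false.
The clause (NOT v) is unit, so v = false.
The clause (w) is unit, so w = true.
The clause (NOT q) is unit, so q = false.
This assignment satisfies each clause.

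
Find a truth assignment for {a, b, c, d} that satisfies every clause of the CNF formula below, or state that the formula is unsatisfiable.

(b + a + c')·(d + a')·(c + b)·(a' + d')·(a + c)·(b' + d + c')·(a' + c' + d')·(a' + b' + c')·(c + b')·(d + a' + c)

a=0; b=1; c=1; d=1

Try d = 1.
The clause (a') is unit, so a = 0.
The clause (c) is unit, so c = 1.
The clause (b) is unit, so b = 1.
Every clause now holds.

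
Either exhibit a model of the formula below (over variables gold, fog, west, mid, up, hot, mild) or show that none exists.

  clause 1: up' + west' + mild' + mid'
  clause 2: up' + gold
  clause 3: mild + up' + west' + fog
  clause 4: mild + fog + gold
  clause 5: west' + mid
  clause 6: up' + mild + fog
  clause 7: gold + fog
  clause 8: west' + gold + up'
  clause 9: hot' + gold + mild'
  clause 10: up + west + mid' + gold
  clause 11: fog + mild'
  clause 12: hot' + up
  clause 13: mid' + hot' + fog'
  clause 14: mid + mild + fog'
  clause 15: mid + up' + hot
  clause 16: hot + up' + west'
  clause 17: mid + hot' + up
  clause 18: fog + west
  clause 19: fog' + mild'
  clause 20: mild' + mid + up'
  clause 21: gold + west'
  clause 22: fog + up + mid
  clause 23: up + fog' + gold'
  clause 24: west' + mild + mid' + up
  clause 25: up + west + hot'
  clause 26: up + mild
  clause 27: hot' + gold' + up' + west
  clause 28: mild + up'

Try up = 0.
The clause (hot') is unit, so hot = 0.
The clause (mild) is unit, so mild = 1.
The clause (fog) is unit, so fog = 1.
Now (fog') is unsatisfied and unit — conflict.
So up must be the other value — set up = 1.
The clause (gold) is unit, so gold = 1.
The clause (mild) is unit, so mild = 1.
The clause (fog) is unit, so fog = 1.
Now (fog') is unsatisfied and unit — conflict.
Neither up = 1 nor up = 0 works.

UNSATISFIABLE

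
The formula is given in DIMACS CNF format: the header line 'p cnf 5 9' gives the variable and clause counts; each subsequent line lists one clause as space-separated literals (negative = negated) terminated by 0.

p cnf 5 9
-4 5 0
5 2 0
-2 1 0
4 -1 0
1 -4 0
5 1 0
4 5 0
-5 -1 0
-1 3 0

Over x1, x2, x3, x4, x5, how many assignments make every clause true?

There are 2^5 = 32 truth assignments over (x1, x2, x3, x4, x5).
Split on x2. With x2 = True, the clauses containing x2 are satisfied and ¬x2 drops from the rest; 0 of the 2^4 = 16 assignments to the other variables satisfy what remains.
With x2 = False, by the same count on the reduced clause set, 2 assignments work.
(One model: x1=F, x2=F, x3=F, x4=F, x5=T.)
Total: 0 + 2 = 2.

2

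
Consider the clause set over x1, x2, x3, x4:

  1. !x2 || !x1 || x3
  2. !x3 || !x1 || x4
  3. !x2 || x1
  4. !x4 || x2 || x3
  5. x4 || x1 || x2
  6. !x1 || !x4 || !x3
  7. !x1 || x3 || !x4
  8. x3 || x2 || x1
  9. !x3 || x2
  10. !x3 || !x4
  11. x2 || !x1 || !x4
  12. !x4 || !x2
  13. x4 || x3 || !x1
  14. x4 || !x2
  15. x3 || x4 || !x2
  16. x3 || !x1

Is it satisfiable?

No, unsatisfiable

Suppose x2 = false.
Unit clause (!x3) forces x3 = false.
Unit clause (!x4) forces x4 = false.
Unit clause (x1) forces x1 = true.
But (!x1) is also a unit clause — contradiction.
So x2 must be the other value — set x2 = true.
Unit clause (x1) forces x1 = true.
Unit clause (x3) forces x3 = true.
Unit clause (x4) forces x4 = true.
But (!x4) is also a unit clause — contradiction.
Either choice for x2 ends in contradiction.
No assignment satisfies every clause.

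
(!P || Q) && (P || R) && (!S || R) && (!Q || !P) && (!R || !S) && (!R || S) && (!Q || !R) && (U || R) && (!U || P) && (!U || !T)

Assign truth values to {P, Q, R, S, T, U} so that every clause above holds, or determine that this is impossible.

Try P = false.
From the singleton clause (R), R = true.
From the singleton clause (!S), S = false.
But (S) is also a unit clause — contradiction.
Undo P and try P = true.
From the singleton clause (Q), Q = true.
But (!Q) is also a unit clause — contradiction.
Either choice for P ends in contradiction.

UNSATISFIABLE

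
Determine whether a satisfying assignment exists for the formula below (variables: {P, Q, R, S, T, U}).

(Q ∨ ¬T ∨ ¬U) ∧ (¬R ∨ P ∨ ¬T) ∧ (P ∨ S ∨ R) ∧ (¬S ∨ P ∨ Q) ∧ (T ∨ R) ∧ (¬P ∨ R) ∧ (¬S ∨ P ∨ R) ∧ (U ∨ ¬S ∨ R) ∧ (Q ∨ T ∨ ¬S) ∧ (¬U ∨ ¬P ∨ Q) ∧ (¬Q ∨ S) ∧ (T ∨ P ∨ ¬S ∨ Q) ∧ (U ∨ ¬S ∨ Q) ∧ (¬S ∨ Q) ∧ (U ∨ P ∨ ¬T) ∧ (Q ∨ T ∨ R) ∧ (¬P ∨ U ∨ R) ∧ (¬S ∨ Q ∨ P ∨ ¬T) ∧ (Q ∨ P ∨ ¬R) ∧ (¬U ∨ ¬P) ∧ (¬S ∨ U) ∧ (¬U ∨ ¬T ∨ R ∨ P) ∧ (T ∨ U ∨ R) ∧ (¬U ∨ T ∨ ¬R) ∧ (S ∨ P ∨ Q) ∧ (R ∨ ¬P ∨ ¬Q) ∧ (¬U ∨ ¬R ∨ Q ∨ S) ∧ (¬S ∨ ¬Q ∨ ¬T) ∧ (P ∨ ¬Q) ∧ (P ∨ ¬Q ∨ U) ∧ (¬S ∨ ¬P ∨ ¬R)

Case T = False:
(R) alone gives R = True.
(¬U) alone gives U = False.
(¬S) alone gives S = False.
(¬Q) alone gives Q = False.
(P) alone gives P = True.
Every clause now holds.
A satisfying assignment: P=True,  Q=False,  R=True,  S=False,  T=False,  U=False.

Satisfiable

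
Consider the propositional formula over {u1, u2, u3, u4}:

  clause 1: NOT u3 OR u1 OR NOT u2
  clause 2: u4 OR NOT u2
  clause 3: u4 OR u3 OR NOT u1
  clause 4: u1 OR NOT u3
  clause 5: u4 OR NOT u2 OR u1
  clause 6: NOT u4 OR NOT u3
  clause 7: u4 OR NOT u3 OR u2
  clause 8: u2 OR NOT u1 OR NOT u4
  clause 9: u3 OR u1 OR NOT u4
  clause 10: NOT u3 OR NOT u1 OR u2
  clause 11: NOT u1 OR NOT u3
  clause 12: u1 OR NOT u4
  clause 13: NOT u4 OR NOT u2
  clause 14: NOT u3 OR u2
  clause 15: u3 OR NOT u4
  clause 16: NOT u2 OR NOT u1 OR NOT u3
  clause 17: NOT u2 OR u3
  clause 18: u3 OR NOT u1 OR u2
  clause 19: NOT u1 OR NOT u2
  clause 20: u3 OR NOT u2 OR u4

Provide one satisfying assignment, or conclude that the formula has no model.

Suppose u4 = false.
Unit clause (NOT u2) forces u2 = false.
Unit clause (NOT u3) forces u3 = false.
Unit clause (NOT u1) forces u1 = false.
All clauses are satisfied.

u1=false, u2=false, u3=false, u4=false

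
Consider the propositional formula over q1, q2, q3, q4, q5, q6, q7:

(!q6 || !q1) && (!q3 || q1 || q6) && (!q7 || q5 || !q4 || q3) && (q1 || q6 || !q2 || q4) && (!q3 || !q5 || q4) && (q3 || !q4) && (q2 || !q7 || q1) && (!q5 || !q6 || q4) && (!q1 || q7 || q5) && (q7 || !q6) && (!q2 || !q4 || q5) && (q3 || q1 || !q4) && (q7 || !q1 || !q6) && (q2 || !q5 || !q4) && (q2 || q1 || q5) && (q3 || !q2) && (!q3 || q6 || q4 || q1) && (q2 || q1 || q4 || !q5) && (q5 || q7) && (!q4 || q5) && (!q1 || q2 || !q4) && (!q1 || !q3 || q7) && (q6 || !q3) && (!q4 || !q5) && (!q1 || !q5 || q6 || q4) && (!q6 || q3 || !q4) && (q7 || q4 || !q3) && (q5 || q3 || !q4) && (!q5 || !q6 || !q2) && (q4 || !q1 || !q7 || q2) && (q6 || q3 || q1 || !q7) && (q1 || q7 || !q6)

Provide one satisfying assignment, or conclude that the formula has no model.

q1=false, q2=true, q3=true, q4=false, q5=false, q6=true, q7=true

Case q6 = true:
From the singleton clause (!q1), q1 = false.
From the singleton clause (q7), q7 = true.
From the singleton clause (q2), q2 = true.
From the singleton clause (q3), q3 = true.
From the singleton clause (!q5), q5 = false.
From the singleton clause (!q4), q4 = false.
Every clause now holds.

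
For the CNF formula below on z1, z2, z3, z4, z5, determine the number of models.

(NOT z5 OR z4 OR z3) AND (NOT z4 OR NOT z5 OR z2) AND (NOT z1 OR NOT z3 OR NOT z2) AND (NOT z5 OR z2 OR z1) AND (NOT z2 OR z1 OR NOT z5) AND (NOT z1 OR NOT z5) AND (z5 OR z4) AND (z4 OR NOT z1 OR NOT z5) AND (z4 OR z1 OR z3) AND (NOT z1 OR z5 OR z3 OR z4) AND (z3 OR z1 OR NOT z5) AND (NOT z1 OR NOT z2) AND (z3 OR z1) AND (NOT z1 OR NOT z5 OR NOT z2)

4

There are 2^5 = 32 truth assignments over (z1, z2, z3, z4, z5).
Split on z4. With z4 = true, the clauses containing z4 are satisfied and NOT z4 drops from the rest; 4 of the 2^4 = 16 assignments to the other variables satisfy what remains.
With z4 = false, by the same count on the reduced clause set, 0 assignments work.
Total: 4 + 0 = 4.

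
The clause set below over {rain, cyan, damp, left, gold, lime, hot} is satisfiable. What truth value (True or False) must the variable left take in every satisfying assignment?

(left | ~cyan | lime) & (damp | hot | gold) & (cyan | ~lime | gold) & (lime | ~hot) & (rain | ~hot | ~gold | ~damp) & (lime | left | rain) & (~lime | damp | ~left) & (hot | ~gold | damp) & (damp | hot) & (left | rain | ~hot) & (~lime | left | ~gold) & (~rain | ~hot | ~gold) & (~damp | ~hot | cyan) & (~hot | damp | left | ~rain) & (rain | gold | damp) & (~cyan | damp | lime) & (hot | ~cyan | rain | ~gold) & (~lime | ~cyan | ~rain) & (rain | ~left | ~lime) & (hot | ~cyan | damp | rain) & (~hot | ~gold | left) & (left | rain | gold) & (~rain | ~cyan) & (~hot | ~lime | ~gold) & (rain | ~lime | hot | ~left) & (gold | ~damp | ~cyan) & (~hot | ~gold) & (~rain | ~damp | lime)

True

Suppose left = 0.
Suppose cyan = 0.
Suppose lime = 0.
(~hot) alone gives hot = 0.
(rain) alone gives rain = 1.
(damp) alone gives damp = 1.
That conflicts with the unit clause (~damp).
That branch fails; take lime = 1 instead.
(gold) alone gives gold = 1.
That conflicts with the unit clause (~gold).
Both values of lime lead to a conflict.
That branch fails; take cyan = 1 instead.
(lime) alone gives lime = 1.
(~gold) alone gives gold = 0.
(~rain) alone gives rain = 0.
That conflicts with the unit clause (rain).
Both values of cyan lead to a conflict.
So every satisfying assignment has left = True.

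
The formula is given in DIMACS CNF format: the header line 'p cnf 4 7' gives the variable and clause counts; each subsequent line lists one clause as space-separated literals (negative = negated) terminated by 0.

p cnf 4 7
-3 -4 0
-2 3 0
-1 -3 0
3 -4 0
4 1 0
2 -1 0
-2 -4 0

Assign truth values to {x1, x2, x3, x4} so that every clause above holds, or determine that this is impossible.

Branch on x3: set x3 = False.
Unit clause (¬x2) forces x2 = False.
Unit clause (¬x4) forces x4 = False.
Unit clause (x1) forces x1 = True.
Now (¬x1) is unsatisfied and unit — conflict.
That branch fails; take x3 = True instead.
Unit clause (¬x4) forces x4 = False.
Unit clause (¬x1) forces x1 = False.
Now (x1) is unsatisfied and unit — conflict.
Neither x3 = True nor x3 = False works.

UNSATISFIABLE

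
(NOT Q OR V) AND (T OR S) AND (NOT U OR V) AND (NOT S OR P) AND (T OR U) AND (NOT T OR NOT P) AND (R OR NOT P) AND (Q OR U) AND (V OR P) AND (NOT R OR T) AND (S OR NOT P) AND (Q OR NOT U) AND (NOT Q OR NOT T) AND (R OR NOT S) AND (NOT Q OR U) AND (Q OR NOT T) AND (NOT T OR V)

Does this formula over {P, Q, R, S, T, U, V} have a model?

Unsatisfiable

Try Q = false.
(U) alone gives U = true.
But (NOT U) is also a unit clause — contradiction.
So Q must be the other value — set Q = true.
(V) alone gives V = true.
(NOT T) alone gives T = false.
(S) alone gives S = true.
(P) alone gives P = true.
(U) alone gives U = true.
(R) alone gives R = true.
But (NOT R) is also a unit clause — contradiction.
Either choice for Q ends in contradiction.
No assignment satisfies every clause.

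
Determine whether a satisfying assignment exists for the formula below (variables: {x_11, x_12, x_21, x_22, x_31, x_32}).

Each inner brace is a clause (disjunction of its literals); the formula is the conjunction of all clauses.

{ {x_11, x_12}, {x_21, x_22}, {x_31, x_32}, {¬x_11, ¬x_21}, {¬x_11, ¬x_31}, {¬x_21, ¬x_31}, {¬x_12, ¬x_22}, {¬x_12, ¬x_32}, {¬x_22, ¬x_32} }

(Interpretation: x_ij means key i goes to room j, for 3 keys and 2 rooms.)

Suppose x_11 = True.
(¬x_21) alone gives x_21 = False.
(x_22) alone gives x_22 = True.
(¬x_31) alone gives x_31 = False.
(x_32) alone gives x_32 = True.
That conflicts with the unit clause (¬x_32).
So x_11 must be the other value — set x_11 = False.
(x_12) alone gives x_12 = True.
(¬x_22) alone gives x_22 = False.
(x_21) alone gives x_21 = True.
(¬x_31) alone gives x_31 = False.
(x_32) alone gives x_32 = True.
That conflicts with the unit clause (¬x_32).
Neither x_11 = True nor x_11 = False works.
No assignment satisfies every clause.

No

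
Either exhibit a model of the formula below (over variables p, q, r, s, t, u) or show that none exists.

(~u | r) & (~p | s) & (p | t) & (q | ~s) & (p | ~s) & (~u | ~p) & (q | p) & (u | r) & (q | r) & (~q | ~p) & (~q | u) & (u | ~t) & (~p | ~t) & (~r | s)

Try u = 0.
The clause (r) is unit, so r = 1.
The clause (~q) is unit, so q = 0.
The clause (~s) is unit, so s = 0.
That conflicts with the unit clause (s).
Backtrack on u: now try u = 1.
The clause (r) is unit, so r = 1.
The clause (~p) is unit, so p = 0.
The clause (t) is unit, so t = 1.
The clause (~s) is unit, so s = 0.
That conflicts with the unit clause (s).
Both values of u lead to a conflict.

UNSATISFIABLE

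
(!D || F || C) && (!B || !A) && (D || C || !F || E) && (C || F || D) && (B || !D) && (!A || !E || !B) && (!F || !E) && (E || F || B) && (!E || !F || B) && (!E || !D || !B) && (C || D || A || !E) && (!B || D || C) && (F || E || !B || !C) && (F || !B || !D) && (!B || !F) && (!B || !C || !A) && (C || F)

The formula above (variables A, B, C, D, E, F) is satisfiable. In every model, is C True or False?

Suppose C = false.
Unit clause (F) forces F = true.
Unit clause (!E) forces E = false.
Unit clause (D) forces D = true.
Unit clause (B) forces B = true.
Now (!B) is unsatisfied and unit — conflict.
So every satisfying assignment has C = True.

True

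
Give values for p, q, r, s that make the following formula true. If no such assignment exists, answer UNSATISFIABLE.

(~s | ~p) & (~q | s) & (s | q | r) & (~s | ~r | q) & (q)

p ↦ 0,  q ↦ 1,  r ↦ 0,  s ↦ 1

The clause (q) is unit, so q = 1.
The clause (s) is unit, so s = 1.
The clause (~p) is unit, so p = 0.
Every clause is now satisfied; r is unconstrained.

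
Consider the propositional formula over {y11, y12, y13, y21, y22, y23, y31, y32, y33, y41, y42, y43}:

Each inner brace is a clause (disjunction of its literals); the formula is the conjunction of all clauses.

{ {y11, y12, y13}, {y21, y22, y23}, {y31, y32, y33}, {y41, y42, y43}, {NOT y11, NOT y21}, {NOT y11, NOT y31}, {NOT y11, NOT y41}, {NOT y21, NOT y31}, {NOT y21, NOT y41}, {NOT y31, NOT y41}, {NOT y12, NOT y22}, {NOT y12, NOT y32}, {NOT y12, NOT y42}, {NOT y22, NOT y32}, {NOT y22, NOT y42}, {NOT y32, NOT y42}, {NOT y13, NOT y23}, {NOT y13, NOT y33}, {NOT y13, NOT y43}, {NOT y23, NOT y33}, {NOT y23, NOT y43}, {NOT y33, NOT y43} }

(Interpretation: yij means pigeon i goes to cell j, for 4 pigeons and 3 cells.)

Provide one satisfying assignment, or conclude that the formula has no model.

Suppose y11 = false.
Suppose y12 = true.
From the singleton clause (NOT y22), y22 = false.
From the singleton clause (NOT y32), y32 = false.
From the singleton clause (NOT y42), y42 = false.
Suppose y21 = true.
From the singleton clause (NOT y31), y31 = false.
From the singleton clause (y33), y33 = true.
From the singleton clause (NOT y41), y41 = false.
From the singleton clause (y43), y43 = true.
That conflicts with the unit clause (NOT y43).
So y21 must be the other value — set y21 = false.
From the singleton clause (y23), y23 = true.
From the singleton clause (NOT y13), y13 = false.
From the singleton clause (NOT y33), y33 = false.
From the singleton clause (y31), y31 = true.
From the singleton clause (NOT y41), y41 = false.
From the singleton clause (y43), y43 = true.
That conflicts with the unit clause (NOT y43).
Neither y21 = true nor y21 = false works.
So y12 must be the other value — set y12 = false.
From the singleton clause (y13), y13 = true.
From the singleton clause (NOT y23), y23 = false.
From the singleton clause (NOT y33), y33 = false.
From the singleton clause (NOT y43), y43 = false.
Suppose y21 = true.
From the singleton clause (NOT y31), y31 = false.
From the singleton clause (y32), y32 = true.
From the singleton clause (NOT y41), y41 = false.
From the singleton clause (y42), y42 = true.
That conflicts with the unit clause (NOT y42).
So y21 must be the other value — set y21 = false.
From the singleton clause (y22), y22 = true.
From the singleton clause (NOT y32), y32 = false.
From the singleton clause (y31), y31 = true.
From the singleton clause (NOT y41), y41 = false.
From the singleton clause (y42), y42 = true.
That conflicts with the unit clause (NOT y42).
Neither y21 = true nor y21 = false works.
Neither y12 = true nor y12 = false works.
So y11 must be the other value — set y11 = true.
From the singleton clause (NOT y21), y21 = false.
From the singleton clause (NOT y31), y31 = false.
From the singleton clause (NOT y41), y41 = false.
Suppose y22 = true.
From the singleton clause (NOT y12), y12 = false.
From the singleton clause (NOT y32), y32 = false.
From the singleton clause (y33), y33 = true.
From the singleton clause (NOT y42), y42 = false.
From the singleton clause (y43), y43 = true.
That conflicts with the unit clause (NOT y43).
So y22 must be the other value — set y22 = false.
From the singleton clause (y23), y23 = true.
From the singleton clause (NOT y13), y13 = false.
From the singleton clause (NOT y33), y33 = false.
From the singleton clause (y32), y32 = true.
From the singleton clause (NOT y12), y12 = false.
From the singleton clause (NOT y42), y42 = false.
From the singleton clause (y43), y43 = true.
That conflicts with the unit clause (NOT y43).
Neither y22 = true nor y22 = false works.
Neither y11 = true nor y11 = false works.

UNSATISFIABLE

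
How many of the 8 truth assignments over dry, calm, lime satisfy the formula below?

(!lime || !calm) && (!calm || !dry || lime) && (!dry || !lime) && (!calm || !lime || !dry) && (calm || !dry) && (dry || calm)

There are 2^3 = 8 truth assignments over (dry, calm, lime).
Split on lime. With lime = true, the clauses containing lime are satisfied and !lime drops from the rest; 0 of the 2^2 = 4 assignments to the other variables satisfy what remains.
With lime = false, by the same count on the reduced clause set, 1 assignment works.
(One model: dry=F, calm=T, lime=F.)
Total: 0 + 1 = 1.

1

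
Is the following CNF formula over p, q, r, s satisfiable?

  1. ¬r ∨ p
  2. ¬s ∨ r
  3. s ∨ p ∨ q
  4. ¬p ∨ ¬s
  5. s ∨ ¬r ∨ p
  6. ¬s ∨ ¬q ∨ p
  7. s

No

Unit clause (s) forces s = True.
Unit clause (r) forces r = True.
Unit clause (p) forces p = True.
That conflicts with the unit clause (¬p).
No assignment satisfies every clause.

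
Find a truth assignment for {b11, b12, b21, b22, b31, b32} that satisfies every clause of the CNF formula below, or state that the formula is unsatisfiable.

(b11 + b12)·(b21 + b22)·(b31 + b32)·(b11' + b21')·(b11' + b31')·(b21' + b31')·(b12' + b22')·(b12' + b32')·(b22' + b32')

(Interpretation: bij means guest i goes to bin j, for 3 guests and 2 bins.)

UNSATISFIABLE

Try b11 = 1.
(b21') alone gives b21 = 0.
(b22) alone gives b22 = 1.
(b31') alone gives b31 = 0.
(b32) alone gives b32 = 1.
But (b32') is also a unit clause — contradiction.
Backtrack on b11: now try b11 = 0.
(b12) alone gives b12 = 1.
(b22') alone gives b22 = 0.
(b21) alone gives b21 = 1.
(b31') alone gives b31 = 0.
(b32) alone gives b32 = 1.
But (b32') is also a unit clause — contradiction.
Either choice for b11 ends in contradiction.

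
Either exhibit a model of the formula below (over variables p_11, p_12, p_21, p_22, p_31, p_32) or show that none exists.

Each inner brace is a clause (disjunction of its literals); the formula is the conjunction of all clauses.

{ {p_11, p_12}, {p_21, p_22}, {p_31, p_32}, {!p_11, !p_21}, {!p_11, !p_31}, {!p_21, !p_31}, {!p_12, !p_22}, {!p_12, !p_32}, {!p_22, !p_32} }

UNSATISFIABLE

Case p_11 = true:
Unit clause (!p_21) forces p_21 = false.
Unit clause (p_22) forces p_22 = true.
Unit clause (!p_31) forces p_31 = false.
Unit clause (p_32) forces p_32 = true.
That conflicts with the unit clause (!p_32).
That branch fails; take p_11 = false instead.
Unit clause (p_12) forces p_12 = true.
Unit clause (!p_22) forces p_22 = false.
Unit clause (p_21) forces p_21 = true.
Unit clause (!p_31) forces p_31 = false.
Unit clause (p_32) forces p_32 = true.
That conflicts with the unit clause (!p_32).
Both values of p_11 lead to a conflict.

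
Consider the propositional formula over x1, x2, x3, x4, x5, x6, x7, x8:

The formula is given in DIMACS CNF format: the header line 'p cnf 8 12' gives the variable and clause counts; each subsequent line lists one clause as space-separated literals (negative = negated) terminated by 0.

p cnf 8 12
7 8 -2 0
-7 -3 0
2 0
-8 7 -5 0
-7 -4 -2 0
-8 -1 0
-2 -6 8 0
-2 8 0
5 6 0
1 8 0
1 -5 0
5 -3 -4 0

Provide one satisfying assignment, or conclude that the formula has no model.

x1 ↦ False,  x2 ↦ True,  x3 ↦ False,  x4 ↦ False,  x5 ↦ False,  x6 ↦ True,  x7 ↦ True,  x8 ↦ True

Unit clause (x2) forces x2 = True.
Unit clause (x8) forces x8 = True.
Unit clause (¬x1) forces x1 = False.
Unit clause (¬x5) forces x5 = False.
Unit clause (x6) forces x6 = True.
Branch on x7: set x7 = True.
Unit clause (¬x3) forces x3 = False.
Unit clause (¬x4) forces x4 = False.
This assignment satisfies each clause.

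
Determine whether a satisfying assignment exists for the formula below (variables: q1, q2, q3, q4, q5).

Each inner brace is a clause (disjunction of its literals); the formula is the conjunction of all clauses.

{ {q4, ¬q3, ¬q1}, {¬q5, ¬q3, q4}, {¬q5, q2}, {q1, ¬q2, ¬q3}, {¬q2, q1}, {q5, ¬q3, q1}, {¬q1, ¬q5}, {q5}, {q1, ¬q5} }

No, unsatisfiable

From the singleton clause (q5), q5 = True.
From the singleton clause (q2), q2 = True.
From the singleton clause (q1), q1 = True.
That conflicts with the unit clause (¬q1).
No assignment satisfies every clause.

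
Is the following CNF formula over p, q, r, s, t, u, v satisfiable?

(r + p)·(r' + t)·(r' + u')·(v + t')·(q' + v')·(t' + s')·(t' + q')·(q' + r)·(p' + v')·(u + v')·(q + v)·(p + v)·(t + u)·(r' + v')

Suppose r = 1.
The clause (t) is unit, so t = 1.
The clause (u') is unit, so u = 0.
The clause (v) is unit, so v = 1.
Now (v') is unsatisfied and unit — conflict.
So r must be the other value — set r = 0.
The clause (p) is unit, so p = 1.
The clause (q') is unit, so q = 0.
The clause (v') is unit, so v = 0.
Now (v) is unsatisfied and unit — conflict.
Neither r = 1 nor r = 0 works.
No assignment satisfies every clause.

No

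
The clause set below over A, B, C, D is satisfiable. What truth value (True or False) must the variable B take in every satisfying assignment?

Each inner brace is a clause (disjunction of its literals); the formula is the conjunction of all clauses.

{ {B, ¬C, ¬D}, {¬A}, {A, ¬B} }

False

Suppose B = True.
Unit clause (¬A) forces A = False.
That conflicts with the unit clause (A).
So every satisfying assignment has B = False.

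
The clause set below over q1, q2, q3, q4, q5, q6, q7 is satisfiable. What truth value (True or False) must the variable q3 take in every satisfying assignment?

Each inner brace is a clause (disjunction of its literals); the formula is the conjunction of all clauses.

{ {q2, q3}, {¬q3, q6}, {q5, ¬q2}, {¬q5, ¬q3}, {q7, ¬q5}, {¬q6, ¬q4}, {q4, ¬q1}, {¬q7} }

True

Suppose q3 = False.
From the singleton clause (q2), q2 = True.
From the singleton clause (q5), q5 = True.
From the singleton clause (q7), q7 = True.
That conflicts with the unit clause (¬q7).
So every satisfying assignment has q3 = True.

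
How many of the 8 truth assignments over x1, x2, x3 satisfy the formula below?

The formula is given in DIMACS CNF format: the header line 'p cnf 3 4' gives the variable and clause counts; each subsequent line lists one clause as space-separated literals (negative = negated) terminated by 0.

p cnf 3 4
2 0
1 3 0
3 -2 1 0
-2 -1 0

1

There are 2^3 = 8 truth assignments over (x1, x2, x3).
Check each against the 4 clauses (columns in the order x1, x2, x3):
  F F F  ✗ fails (x2)
  F F T  ✗ fails (x2)
  F T F  ✗ fails (x1 ∨ x3)
  F T T  ✓ satisfies all
  T F F  ✗ fails (x2)
  T F T  ✗ fails (x2)
  T T F  ✗ fails (¬x2 ∨ ¬x1)
  T T T  ✗ fails (¬x2 ∨ ¬x1)
1 of the 8 rows is a model.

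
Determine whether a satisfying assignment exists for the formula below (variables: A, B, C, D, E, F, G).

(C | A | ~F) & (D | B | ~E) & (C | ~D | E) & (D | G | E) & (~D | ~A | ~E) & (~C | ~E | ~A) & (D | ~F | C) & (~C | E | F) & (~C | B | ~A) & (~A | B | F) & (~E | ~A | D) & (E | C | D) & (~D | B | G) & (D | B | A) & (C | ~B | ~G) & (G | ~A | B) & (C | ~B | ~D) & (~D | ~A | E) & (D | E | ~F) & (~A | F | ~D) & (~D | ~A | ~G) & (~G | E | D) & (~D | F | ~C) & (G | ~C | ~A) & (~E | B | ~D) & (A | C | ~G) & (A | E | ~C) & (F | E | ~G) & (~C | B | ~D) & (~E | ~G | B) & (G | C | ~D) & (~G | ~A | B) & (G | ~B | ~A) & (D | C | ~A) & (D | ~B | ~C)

Yes, satisfiable

Case C = 0:
Case A = 0:
The clause (~F) is unit, so F = 0.
The clause (~G) is unit, so G = 0.
The clause (~D) is unit, so D = 0.
The clause (E) is unit, so E = 1.
The clause (B) is unit, so B = 1.
Every clause now holds.
A satisfying assignment: A ↦ 0; B ↦ 1; C ↦ 0; D ↦ 0; E ↦ 1; F ↦ 0; G ↦ 0.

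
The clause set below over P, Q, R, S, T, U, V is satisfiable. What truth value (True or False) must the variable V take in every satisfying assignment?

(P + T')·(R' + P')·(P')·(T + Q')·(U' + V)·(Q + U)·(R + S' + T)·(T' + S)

True

Suppose V = 0.
From the singleton clause (P'), P = 0.
From the singleton clause (T'), T = 0.
From the singleton clause (Q'), Q = 0.
From the singleton clause (U'), U = 0.
Now (U) is unsatisfied and unit — conflict.
So every satisfying assignment has V = True.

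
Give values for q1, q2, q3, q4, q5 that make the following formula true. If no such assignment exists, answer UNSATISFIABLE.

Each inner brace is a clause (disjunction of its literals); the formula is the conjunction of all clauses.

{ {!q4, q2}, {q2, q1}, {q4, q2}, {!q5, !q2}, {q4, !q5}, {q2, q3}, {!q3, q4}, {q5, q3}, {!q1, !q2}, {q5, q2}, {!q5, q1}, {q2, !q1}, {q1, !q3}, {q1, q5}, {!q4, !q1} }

UNSATISFIABLE

Suppose q4 = false.
The clause (q2) is unit, so q2 = true.
The clause (!q5) is unit, so q5 = false.
The clause (!q3) is unit, so q3 = false.
But (q3) is also a unit clause — contradiction.
So q4 must be the other value — set q4 = true.
The clause (q2) is unit, so q2 = true.
The clause (!q5) is unit, so q5 = false.
The clause (q3) is unit, so q3 = true.
The clause (!q1) is unit, so q1 = false.
But (q1) is also a unit clause — contradiction.
Either choice for q4 ends in contradiction.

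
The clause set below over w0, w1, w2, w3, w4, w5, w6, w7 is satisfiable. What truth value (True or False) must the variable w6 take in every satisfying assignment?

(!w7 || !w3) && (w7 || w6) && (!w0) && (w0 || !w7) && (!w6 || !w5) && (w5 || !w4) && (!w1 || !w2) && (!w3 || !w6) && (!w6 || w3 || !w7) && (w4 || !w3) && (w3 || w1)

Suppose w6 = false.
The clause (w7) is unit, so w7 = true.
The clause (!w3) is unit, so w3 = false.
The clause (!w0) is unit, so w0 = false.
But (w0) is also a unit clause — contradiction.
So every satisfying assignment has w6 = True.

True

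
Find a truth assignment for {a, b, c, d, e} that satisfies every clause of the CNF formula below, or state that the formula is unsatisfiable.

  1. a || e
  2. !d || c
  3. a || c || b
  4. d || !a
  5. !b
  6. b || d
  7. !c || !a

Unit clause (!b) forces b = false.
Unit clause (d) forces d = true.
Unit clause (c) forces c = true.
Unit clause (!a) forces a = false.
Unit clause (e) forces e = true.
Every clause now holds.

a: false,  b: false,  c: true,  d: true,  e: true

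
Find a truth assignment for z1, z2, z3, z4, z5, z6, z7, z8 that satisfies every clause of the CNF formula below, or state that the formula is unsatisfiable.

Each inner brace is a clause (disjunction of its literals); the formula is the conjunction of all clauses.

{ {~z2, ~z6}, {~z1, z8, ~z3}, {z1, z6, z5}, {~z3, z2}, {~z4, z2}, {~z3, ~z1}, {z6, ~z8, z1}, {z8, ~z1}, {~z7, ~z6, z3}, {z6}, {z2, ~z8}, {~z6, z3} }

UNSATISFIABLE

The clause (z6) is unit, so z6 = 1.
The clause (~z2) is unit, so z2 = 0.
The clause (~z3) is unit, so z3 = 0.
But (z3) is also a unit clause — contradiction.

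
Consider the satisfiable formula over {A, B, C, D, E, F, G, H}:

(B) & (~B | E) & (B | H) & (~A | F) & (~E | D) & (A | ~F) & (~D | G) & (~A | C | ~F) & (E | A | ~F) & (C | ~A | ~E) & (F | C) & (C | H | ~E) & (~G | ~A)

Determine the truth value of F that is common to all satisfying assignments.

Suppose F = 1.
From the singleton clause (B), B = 1.
From the singleton clause (E), E = 1.
From the singleton clause (D), D = 1.
From the singleton clause (A), A = 1.
From the singleton clause (G), G = 1.
That conflicts with the unit clause (~G).
So every satisfying assignment has F = False.

False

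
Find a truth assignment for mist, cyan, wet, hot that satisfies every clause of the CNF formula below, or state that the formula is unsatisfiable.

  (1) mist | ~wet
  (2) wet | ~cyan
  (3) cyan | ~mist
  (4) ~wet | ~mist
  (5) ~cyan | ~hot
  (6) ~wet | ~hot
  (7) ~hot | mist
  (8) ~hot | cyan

mist: 0; cyan: 0; wet: 0; hot: 0

Suppose mist = 0.
From the singleton clause (~wet), wet = 0.
From the singleton clause (~cyan), cyan = 0.
From the singleton clause (~hot), hot = 0.
Every clause now holds.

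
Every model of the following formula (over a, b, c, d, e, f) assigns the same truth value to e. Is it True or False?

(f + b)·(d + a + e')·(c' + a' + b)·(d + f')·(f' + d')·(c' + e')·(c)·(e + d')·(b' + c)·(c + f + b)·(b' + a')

False

Suppose e = 1.
Unit clause (c') forces c = 0.
That conflicts with the unit clause (c).
So every satisfying assignment has e = False.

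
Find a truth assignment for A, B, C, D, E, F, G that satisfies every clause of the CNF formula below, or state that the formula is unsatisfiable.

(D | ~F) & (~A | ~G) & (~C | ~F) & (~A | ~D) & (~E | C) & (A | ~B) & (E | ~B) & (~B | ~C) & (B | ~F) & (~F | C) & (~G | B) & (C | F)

A=1; B=0; C=1; D=0; E=1; F=0; G=0

Case D = 0:
The clause (~F) is unit, so F = 0.
The clause (C) is unit, so C = 1.
The clause (~B) is unit, so B = 0.
The clause (~G) is unit, so G = 0.
All clauses hold; A, E can take either value.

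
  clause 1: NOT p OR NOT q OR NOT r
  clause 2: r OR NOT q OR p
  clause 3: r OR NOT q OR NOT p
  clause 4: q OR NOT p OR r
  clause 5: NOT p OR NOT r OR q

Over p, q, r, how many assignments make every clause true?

There are 2^3 = 8 truth assignments over (p, q, r).
Split on p. With p = true, the clauses containing p are satisfied and NOT p drops from the rest; 0 of the 2^2 = 4 assignments to the other variables satisfy what remains.
With p = false, by the same count on the reduced clause set, 3 assignments work.
(One model: p=F, q=F, r=F.)
Total: 0 + 3 = 3.

3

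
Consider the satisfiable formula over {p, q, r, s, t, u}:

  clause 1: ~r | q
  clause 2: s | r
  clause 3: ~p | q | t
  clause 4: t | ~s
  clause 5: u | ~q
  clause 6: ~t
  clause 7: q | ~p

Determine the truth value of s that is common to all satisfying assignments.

Suppose s = 1.
(t) alone gives t = 1.
Now (~t) is unsatisfied and unit — conflict.
So every satisfying assignment has s = False.

False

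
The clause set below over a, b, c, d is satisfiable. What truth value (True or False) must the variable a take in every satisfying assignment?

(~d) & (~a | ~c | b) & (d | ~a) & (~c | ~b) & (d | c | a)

False

Suppose a = 1.
Unit clause (~d) forces d = 0.
That conflicts with the unit clause (d).
So every satisfying assignment has a = False.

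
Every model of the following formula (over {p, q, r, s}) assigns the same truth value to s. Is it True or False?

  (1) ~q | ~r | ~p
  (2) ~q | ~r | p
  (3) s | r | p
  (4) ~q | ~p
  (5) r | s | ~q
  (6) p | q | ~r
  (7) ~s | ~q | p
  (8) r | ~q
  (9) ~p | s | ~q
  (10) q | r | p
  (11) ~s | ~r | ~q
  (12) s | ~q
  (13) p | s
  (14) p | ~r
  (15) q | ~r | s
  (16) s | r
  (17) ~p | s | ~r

Suppose s = 0.
From the singleton clause (~q), q = 0.
From the singleton clause (p), p = 1.
From the singleton clause (~r), r = 0.
But (r) is also a unit clause — contradiction.
So every satisfying assignment has s = True.

True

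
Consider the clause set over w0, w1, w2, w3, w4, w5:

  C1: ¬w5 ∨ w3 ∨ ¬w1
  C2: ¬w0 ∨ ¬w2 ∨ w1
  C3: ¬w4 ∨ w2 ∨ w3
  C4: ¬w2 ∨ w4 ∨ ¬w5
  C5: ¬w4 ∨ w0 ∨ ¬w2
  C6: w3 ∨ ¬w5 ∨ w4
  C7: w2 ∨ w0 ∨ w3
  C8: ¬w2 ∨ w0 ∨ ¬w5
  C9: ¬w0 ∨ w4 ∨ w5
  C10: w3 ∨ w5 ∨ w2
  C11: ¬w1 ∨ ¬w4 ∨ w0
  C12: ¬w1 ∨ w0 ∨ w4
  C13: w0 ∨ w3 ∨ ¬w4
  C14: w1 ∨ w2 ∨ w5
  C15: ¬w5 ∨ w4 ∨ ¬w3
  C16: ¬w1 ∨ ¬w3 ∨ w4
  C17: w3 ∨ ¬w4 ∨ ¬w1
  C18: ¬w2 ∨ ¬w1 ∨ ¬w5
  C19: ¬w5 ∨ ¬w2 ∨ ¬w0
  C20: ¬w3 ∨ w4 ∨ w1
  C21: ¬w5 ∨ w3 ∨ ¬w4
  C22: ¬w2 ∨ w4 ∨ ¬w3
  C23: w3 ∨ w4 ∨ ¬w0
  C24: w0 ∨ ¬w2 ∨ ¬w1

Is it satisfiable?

Satisfiable

Case w5 = False:
Case w0 = False:
Case w4 = False:
The clause (¬w1) is unit, so w1 = False.
The clause (w2) is unit, so w2 = True.
The clause (¬w3) is unit, so w3 = False.
This assignment satisfies each clause.
A satisfying assignment: w0=False, w1=False, w2=True, w3=False, w4=False, w5=False.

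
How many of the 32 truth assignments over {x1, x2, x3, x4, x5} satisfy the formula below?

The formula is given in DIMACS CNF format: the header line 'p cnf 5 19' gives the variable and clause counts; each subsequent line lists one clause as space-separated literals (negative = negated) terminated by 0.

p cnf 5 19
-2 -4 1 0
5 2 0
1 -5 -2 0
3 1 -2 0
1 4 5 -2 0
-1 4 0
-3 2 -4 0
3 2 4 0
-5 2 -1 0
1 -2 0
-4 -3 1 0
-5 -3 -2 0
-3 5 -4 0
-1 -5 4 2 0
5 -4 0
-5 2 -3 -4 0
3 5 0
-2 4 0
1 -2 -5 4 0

There are 2^5 = 32 truth assignments over (x1, x2, x3, x4, x5).
Split on x3. With x3 = True, the clauses containing x3 are satisfied and ¬x3 drops from the rest; 1 of the 2^4 = 16 assignments to the other variables satisfy what remains.
With x3 = False, by the same count on the reduced clause set, 2 assignments work.
(One model: x1=F, x2=F, x3=F, x4=T, x5=T.)
Total: 1 + 2 = 3.

3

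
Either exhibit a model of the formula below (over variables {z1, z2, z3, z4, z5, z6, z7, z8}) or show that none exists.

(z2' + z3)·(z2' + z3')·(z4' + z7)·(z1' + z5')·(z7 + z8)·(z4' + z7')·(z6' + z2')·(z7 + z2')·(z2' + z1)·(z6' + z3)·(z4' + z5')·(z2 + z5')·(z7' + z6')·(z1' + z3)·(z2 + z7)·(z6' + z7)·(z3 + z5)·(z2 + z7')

Suppose z2 = 0.
The clause (z5') is unit, so z5 = 0.
The clause (z7) is unit, so z7 = 1.
That conflicts with the unit clause (z7').
Undo z2 and try z2 = 1.
The clause (z3) is unit, so z3 = 1.
That conflicts with the unit clause (z3').
Both values of z2 lead to a conflict.

UNSATISFIABLE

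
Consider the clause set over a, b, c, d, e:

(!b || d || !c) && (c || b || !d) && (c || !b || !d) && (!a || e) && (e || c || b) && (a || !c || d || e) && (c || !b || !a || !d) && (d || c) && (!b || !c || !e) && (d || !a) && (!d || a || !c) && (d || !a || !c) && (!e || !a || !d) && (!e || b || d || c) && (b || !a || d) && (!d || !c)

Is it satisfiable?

Yes

Branch on a: set a = false.
Branch on d: set d = false.
The clause (c) is unit, so c = true.
The clause (!b) is unit, so b = false.
The clause (e) is unit, so e = true.
This assignment satisfies each clause.
A satisfying assignment: a ↦ false,  b ↦ false,  c ↦ true,  d ↦ false,  e ↦ true.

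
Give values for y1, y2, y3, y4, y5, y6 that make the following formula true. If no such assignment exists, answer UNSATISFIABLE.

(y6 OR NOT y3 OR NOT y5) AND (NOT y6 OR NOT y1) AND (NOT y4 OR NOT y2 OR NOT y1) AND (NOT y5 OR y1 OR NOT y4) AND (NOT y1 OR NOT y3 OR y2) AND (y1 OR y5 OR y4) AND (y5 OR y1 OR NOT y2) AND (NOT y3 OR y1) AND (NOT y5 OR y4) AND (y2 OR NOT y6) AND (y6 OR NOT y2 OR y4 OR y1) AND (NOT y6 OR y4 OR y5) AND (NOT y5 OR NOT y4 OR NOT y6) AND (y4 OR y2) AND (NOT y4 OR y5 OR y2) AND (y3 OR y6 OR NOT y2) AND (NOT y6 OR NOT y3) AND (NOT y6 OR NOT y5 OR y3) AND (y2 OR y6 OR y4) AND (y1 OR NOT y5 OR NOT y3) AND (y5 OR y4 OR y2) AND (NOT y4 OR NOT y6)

Suppose y6 = false.
Suppose y3 = true.
Unit clause (NOT y5) forces y5 = false.
Unit clause (y1) forces y1 = true.
Unit clause (y2) forces y2 = true.
Unit clause (NOT y4) forces y4 = false.
This assignment satisfies each clause.

y1: true, y2: true, y3: true, y4: false, y5: false, y6: false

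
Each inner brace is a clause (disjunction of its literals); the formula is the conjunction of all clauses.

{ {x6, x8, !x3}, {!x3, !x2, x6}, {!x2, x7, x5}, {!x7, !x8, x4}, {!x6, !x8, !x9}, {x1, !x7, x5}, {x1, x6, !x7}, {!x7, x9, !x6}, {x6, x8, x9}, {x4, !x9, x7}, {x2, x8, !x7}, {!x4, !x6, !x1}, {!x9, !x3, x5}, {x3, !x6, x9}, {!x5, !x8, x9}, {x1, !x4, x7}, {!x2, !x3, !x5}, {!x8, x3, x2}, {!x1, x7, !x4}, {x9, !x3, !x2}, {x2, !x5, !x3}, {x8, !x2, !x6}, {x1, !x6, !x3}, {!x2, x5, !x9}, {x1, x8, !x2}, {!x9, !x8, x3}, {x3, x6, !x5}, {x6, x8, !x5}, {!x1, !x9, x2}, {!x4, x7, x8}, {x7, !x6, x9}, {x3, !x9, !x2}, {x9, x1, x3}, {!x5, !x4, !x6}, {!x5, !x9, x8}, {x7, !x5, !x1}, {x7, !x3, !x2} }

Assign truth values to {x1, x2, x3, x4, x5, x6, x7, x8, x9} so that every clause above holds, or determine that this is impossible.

Case x6 = false:
Case x8 = true:
Case x3 = false:
(x2) alone gives x2 = true.
(!x9) alone gives x9 = false.
(!x5) alone gives x5 = false.
(x7) alone gives x7 = true.
(x4) alone gives x4 = true.
(x1) alone gives x1 = true.
This assignment satisfies each clause.

x1: true, x2: true, x3: false, x4: true, x5: false, x6: false, x7: true, x8: true, x9: false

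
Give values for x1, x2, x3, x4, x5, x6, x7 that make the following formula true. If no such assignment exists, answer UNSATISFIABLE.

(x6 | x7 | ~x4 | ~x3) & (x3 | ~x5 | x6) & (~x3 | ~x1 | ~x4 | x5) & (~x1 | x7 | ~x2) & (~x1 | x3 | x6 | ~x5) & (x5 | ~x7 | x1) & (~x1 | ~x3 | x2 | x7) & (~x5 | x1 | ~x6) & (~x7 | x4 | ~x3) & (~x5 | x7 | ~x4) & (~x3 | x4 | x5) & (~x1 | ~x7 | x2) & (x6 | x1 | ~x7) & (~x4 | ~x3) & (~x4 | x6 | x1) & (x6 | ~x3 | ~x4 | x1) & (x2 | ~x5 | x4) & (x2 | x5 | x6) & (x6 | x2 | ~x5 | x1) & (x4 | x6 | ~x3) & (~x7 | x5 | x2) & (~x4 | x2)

Case x4 = 1:
The clause (~x3) is unit, so x3 = 0.
The clause (x2) is unit, so x2 = 1.
Case x5 = 0:
Case x1 = 1:
The clause (x7) is unit, so x7 = 1.
All clauses hold; x6 can take either value.

x1 ↦ 1,  x2 ↦ 1,  x3 ↦ 0,  x4 ↦ 1,  x5 ↦ 0,  x6 ↦ 1,  x7 ↦ 1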